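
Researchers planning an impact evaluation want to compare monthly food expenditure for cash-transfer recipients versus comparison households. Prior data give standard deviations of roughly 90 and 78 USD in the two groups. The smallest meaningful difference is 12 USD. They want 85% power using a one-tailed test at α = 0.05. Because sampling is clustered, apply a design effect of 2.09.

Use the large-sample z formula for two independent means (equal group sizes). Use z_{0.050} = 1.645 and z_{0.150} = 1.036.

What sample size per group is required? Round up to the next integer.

n = 1480 per group

n = (z_α + z_β)² · (σ₁² + σ₂²) / δ²
  = (1.645 + 1.036)² · (90² + 78² = 14184) / 12²
  = 7.1878 · 14184 / 144
  = 707.99
Design effect: 2.09 × 707.99 = 1479.71.
Round up → n = 1480 per group.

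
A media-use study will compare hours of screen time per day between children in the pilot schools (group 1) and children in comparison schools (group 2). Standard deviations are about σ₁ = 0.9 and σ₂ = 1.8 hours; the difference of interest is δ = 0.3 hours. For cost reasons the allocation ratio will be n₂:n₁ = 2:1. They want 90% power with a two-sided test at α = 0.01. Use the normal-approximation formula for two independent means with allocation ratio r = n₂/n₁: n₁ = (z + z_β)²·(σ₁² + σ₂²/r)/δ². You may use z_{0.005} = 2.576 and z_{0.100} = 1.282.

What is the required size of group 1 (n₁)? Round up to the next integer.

n₁ = (z_{α/2} + z_β)² · (σ₁² + σ₂²/r) / δ²
   = (2.576 + 1.282)² · (0.9² + 1.8²/2) / 0.3²
   = 14.8842 · (0.81 + 1.62) / 0.09
   = 14.8842 · 2.43 / 0.09
   = 401.87
Round up → n₁ = 402; n₂ = r·n₁ = 2 × 402 = 804.

n₁ = 402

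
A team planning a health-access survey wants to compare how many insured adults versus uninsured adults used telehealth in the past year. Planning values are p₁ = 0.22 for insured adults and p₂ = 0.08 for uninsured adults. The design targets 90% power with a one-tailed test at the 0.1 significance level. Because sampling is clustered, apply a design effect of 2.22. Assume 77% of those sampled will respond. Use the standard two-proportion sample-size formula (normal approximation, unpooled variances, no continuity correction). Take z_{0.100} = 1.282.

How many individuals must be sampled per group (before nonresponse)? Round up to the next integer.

n = 238 per group

n = (z_α + z_β)² · [p₁(1−p₁) + p₂(1−p₂)] / (p₁ − p₂)²
  = (1.282 + 1.282)² · (0.22·0.78 + 0.08·0.92) / (0.14)²
  = (2.564)² · (0.1716 + 0.0736) / 0.0196
  = 6.5741 · 0.2452 / 0.0196
  = 82.24
Design effect: 2.22 × 82.24 = 182.58.
Adjust for 77% response: 182.58 / 0.77 = 237.12.
Round up → n = 238 per group.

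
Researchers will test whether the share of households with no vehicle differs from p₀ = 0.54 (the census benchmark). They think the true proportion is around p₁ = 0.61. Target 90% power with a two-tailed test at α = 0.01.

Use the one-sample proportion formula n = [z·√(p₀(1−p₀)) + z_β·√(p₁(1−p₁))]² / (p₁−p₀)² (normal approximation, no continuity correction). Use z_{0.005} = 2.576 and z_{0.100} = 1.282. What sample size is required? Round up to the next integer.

n = [z_{α/2}·√(p₀q₀) + z_β·√(p₁q₁)]² / (p₁ − p₀)²
  = [2.576·√(0.54·0.46) + 1.282·√(0.61·0.39)]² / (0.07)²
  = [2.576·0.4984 + 1.282·0.4877]² / 0.0049
  = [1.9092]² / 0.0049
  = 743.86
Round up → n = 744.

n = 744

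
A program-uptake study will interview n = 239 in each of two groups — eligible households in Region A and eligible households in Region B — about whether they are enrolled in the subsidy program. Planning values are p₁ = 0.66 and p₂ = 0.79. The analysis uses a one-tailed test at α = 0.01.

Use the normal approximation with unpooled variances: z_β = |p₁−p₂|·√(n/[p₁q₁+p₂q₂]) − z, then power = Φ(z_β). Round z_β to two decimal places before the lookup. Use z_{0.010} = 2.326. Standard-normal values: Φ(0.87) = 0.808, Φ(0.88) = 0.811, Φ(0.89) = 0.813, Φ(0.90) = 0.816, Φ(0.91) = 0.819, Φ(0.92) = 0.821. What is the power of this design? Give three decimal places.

Power ≈ 0.813

z_β = |p₁−p₂|·√(n/[p₁q₁+p₂q₂]) − z_α
    = 0.13 · √(239/0.3903) − 2.326
    = 0.13 · 24.7457 − 2.326
    = 3.2169 − 2.326 = 0.8909 → 0.89
Power = Φ(0.89) = 0.813.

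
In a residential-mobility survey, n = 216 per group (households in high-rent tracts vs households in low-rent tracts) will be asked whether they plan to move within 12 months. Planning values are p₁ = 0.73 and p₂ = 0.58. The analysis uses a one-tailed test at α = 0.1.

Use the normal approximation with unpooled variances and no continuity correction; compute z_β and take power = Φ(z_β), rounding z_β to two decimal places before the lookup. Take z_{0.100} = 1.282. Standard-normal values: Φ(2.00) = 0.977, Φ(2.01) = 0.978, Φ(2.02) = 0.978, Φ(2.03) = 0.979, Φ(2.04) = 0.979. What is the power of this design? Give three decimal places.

Power ≈ 0.979

z_β = |p₁−p₂|·√(n/[p₁q₁+p₂q₂]) − z_α
    = 0.15 · √(216/0.4407) − 1.282
    = 0.15 · 22.1389 − 1.282
    = 3.3208 − 1.282 = 2.0388 → 2.04
Power = Φ(2.04) = 0.979.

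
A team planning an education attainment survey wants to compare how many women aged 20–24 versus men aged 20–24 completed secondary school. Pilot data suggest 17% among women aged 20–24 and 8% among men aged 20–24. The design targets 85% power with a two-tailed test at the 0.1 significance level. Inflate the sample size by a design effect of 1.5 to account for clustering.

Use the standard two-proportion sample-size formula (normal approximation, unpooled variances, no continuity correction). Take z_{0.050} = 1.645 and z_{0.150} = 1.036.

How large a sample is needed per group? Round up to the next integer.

n = (z_{α/2} + z_β)² · [p₁(1−p₁) + p₂(1−p₂)] / (p₁ − p₂)²
  = (1.645 + 1.036)² · (0.17·0.83 + 0.08·0.92) / (0.09)²
  = (2.681)² · (0.1411 + 0.0736) / 0.0081
  = 7.1878 · 0.2147 / 0.0081
  = 190.52
Design effect: 1.5 × 190.52 = 285.78.
Round up → n = 286 per group.

n = 286 per group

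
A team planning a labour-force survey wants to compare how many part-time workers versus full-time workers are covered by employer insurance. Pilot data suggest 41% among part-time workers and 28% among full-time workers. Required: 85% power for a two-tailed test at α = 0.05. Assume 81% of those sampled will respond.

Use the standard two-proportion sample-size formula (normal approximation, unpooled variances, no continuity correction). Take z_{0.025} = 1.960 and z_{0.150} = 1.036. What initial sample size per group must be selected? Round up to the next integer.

n = (z_{α/2} + z_β)² · [p₁(1−p₁) + p₂(1−p₂)] / (p₁ − p₂)²
  = (1.960 + 1.036)² · (0.41·0.59 + 0.28·0.72) / (0.13)²
  = (2.996)² · (0.2419 + 0.2016) / 0.0169
  = 8.9760 · 0.4435 / 0.0169
  = 235.55
Adjust for 81% response: 235.55 / 0.81 = 290.81.
Round up → n = 291 per group.

n = 291 per group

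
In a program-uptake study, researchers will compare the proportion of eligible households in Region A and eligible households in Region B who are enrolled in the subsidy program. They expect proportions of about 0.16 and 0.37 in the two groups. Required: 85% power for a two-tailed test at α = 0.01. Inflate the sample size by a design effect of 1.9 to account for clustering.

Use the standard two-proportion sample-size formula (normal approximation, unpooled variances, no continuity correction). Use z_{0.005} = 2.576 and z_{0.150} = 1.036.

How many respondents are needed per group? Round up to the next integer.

n = (z_{α/2} + z_β)² · [p₁(1−p₁) + p₂(1−p₂)] / (p₁ − p₂)²
  = (2.576 + 1.036)² · (0.16·0.84 + 0.37·0.63) / (-0.21)²
  = (3.612)² · (0.1344 + 0.2331) / 0.0441
  = 13.0465 · 0.3675 / 0.0441
  = 108.72
Design effect: 1.9 × 108.72 = 206.57.
Round up → n = 207 per group.

n = 207 per group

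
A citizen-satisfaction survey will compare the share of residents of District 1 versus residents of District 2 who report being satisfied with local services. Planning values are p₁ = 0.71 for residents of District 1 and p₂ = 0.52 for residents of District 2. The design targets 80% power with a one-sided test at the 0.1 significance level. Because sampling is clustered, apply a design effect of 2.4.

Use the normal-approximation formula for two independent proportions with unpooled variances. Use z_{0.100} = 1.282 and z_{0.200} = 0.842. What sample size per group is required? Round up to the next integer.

n = (z_α + z_β)² · [p₁(1−p₁) + p₂(1−p₂)] / (p₁ − p₂)²
  = (1.282 + 0.842)² · (0.71·0.29 + 0.52·0.48) / (0.19)²
  = (2.124)² · (0.2059 + 0.2496) / 0.0361
  = 4.5114 · 0.4555 / 0.0361
  = 56.92
Design effect: 2.4 × 56.92 = 136.62.
Round up → n = 137 per group.

n = 137 per group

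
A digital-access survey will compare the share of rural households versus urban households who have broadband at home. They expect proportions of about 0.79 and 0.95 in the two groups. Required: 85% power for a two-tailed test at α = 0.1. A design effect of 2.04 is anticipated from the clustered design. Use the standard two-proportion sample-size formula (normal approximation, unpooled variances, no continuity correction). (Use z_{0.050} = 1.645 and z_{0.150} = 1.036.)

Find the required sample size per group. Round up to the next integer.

n = (z_{α/2} + z_β)² · [p₁(1−p₁) + p₂(1−p₂)] / (p₁ − p₂)²
  = (1.645 + 1.036)² · (0.79·0.21 + 0.95·0.05) / (-0.16)²
  = (2.681)² · (0.1659 + 0.0475) / 0.0256
  = 7.1878 · 0.2134 / 0.0256
  = 59.92
Design effect: 2.04 × 59.92 = 122.23.
Round up → n = 123 per group.

n = 123 per group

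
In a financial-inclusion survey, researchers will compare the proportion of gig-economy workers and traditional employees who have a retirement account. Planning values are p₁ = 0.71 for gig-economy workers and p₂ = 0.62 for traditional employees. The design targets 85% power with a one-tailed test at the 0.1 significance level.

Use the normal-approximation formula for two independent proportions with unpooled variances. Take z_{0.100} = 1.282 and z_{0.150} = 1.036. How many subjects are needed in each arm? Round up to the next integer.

n = 293 per group

n = (z_α + z_β)² · [p₁(1−p₁) + p₂(1−p₂)] / (p₁ − p₂)²
  = (1.282 + 1.036)² · (0.71·0.29 + 0.62·0.38) / (0.09)²
  = (2.318)² · (0.2059 + 0.2356) / 0.0081
  = 5.3731 · 0.4415 / 0.0081
  = 292.87
Round up → n = 293 per group.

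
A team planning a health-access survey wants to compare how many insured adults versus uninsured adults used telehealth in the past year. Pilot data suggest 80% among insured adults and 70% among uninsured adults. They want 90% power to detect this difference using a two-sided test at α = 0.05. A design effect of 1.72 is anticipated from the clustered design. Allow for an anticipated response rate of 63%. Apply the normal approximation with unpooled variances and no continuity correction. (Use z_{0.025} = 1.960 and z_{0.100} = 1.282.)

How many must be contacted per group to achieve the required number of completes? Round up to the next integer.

n = (z_{α/2} + z_β)² · [p₁(1−p₁) + p₂(1−p₂)] / (p₁ − p₂)²
  = (1.960 + 1.282)² · (0.80·0.20 + 0.70·0.30) / (0.10)²
  = (3.242)² · (0.1600 + 0.2100) / 0.0100
  = 10.5106 · 0.3700 / 0.0100
  = 388.89
Design effect: 1.72 × 388.89 = 668.89.
Adjust for 63% response: 668.89 / 0.63 = 1061.73.
Round up → n = 1062 per group.

n = 1062 per group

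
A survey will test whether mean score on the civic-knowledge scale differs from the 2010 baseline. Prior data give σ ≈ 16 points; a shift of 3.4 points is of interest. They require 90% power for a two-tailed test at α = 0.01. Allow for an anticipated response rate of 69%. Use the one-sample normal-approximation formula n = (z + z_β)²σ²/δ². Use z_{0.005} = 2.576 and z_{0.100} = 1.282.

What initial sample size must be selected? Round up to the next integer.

n = (z_{α/2} + z_β)² · σ² / δ²
  = (2.576 + 1.282)² · 16² / 3.4²
  = 14.8842 · 256 / 11.56
  = 329.61
Adjust for 69% response: 329.61 / 0.69 = 477.70.
Round up → n = 478.

n = 478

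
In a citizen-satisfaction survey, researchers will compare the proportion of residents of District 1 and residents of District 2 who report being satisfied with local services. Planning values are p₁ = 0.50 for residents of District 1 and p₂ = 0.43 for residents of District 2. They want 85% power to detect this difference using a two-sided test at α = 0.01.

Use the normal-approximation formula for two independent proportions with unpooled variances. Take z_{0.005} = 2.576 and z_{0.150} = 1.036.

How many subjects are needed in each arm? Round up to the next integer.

n = (z_{α/2} + z_β)² · [p₁(1−p₁) + p₂(1−p₂)] / (p₁ − p₂)²
  = (2.576 + 1.036)² · (0.50·0.50 + 0.43·0.57) / (0.07)²
  = (3.612)² · (0.2500 + 0.2451) / 0.0049
  = 13.0465 · 0.4951 / 0.0049
  = 1318.23
Round up → n = 1319 per group.

n = 1319 per group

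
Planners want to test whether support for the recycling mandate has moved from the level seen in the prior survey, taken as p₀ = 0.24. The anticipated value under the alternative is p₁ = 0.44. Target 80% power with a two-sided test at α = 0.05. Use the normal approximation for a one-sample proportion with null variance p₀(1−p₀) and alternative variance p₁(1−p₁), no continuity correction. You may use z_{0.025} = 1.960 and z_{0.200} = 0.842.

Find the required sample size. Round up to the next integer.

n = 40

n = [z_{α/2}·√(p₀q₀) + z_β·√(p₁q₁)]² / (p₁ − p₀)²
  = [1.960·√(0.24·0.76) + 0.842·√(0.44·0.56)]² / (0.20)²
  = [1.960·0.4271 + 0.842·0.4964]² / 0.0400
  = [1.2550]² / 0.0400
  = 39.38
Round up → n = 40.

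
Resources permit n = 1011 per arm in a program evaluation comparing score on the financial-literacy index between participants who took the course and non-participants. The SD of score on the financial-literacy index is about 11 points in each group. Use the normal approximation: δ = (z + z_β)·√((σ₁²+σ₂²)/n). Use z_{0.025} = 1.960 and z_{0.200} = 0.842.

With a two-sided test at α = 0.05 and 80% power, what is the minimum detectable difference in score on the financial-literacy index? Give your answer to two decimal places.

δ = (z_{α/2} + z_β) · √((σ₁²+σ₂²)/n)
  = (1.960 + 0.842) · √(242/1011)
  = 2.802 · √0.23937
  = 2.802 · 0.4893
  = 1.3709

Minimum detectable difference ≈ 1.37 points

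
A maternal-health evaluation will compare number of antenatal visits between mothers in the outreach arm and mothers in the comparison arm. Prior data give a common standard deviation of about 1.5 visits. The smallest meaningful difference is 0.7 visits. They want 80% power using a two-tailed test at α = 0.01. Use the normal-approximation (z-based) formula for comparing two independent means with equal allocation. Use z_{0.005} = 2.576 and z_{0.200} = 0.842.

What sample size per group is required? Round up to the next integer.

n = 108 per group

n = (z_{α/2} + z_β)² · (σ₁² + σ₂²) / δ²
  = (2.576 + 0.842)² · (2·1.5² = 4.5) / 0.7²
  = 11.6827 · 4.5 / 0.49
  = 107.29
Round up → n = 108 per group.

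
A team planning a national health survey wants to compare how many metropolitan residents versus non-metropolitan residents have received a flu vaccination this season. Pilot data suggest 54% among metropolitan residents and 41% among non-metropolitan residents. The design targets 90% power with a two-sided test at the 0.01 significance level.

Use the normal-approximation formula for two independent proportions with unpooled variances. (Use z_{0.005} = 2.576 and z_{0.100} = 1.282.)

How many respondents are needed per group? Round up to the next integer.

n = 432 per group

n = (z_{α/2} + z_β)² · [p₁(1−p₁) + p₂(1−p₂)] / (p₁ − p₂)²
  = (2.576 + 1.282)² · (0.54·0.46 + 0.41·0.59) / (0.13)²
  = (3.858)² · (0.2484 + 0.2419) / 0.0169
  = 14.8842 · 0.4903 / 0.0169
  = 431.82
Round up → n = 432 per group.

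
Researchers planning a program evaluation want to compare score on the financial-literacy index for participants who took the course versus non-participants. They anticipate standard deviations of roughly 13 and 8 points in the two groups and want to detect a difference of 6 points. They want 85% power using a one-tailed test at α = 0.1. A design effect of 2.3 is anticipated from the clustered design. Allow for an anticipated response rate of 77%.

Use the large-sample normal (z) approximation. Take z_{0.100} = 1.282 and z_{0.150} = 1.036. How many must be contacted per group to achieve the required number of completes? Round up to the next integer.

n = (z_α + z_β)² · (σ₁² + σ₂²) / δ²
  = (1.282 + 1.036)² · (13² + 8² = 233) / 6²
  = 5.3731 · 233 / 36
  = 34.78
Design effect: 2.3 × 34.78 = 79.98.
Adjust for 77% response: 79.98 / 0.77 = 103.88.
Round up → n = 104 per group.

n = 104 per group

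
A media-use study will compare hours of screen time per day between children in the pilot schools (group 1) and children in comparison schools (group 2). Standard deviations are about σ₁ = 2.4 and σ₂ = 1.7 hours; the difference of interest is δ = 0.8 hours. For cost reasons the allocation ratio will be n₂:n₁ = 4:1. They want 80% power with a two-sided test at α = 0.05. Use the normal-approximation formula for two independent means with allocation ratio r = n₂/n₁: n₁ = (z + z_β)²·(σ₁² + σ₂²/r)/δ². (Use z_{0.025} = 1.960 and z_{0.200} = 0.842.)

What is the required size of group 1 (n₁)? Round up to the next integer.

n₁ = 80

n₁ = (z_{α/2} + z_β)² · (σ₁² + σ₂²/r) / δ²
   = (1.960 + 0.842)² · (2.4² + 1.7²/4) / 0.8²
   = 7.8512 · (5.76 + 0.7225) / 0.64
   = 7.8512 · 6.4825 / 0.64
   = 79.52
Round up → n₁ = 80; n₂ = r·n₁ = 4 × 80 = 320.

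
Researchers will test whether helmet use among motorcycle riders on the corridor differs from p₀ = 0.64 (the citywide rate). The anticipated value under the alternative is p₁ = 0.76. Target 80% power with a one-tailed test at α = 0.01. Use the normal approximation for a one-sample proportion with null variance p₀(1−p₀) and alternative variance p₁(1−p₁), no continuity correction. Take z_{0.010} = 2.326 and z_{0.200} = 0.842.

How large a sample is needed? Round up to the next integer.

n = 152

n = [z_α·√(p₀q₀) + z_β·√(p₁q₁)]² / (p₁ − p₀)²
  = [2.326·√(0.64·0.36) + 0.842·√(0.76·0.24)]² / (0.12)²
  = [2.326·0.4800 + 0.842·0.4271]² / 0.0144
  = [1.4761]² / 0.0144
  = 151.31
Round up → n = 152.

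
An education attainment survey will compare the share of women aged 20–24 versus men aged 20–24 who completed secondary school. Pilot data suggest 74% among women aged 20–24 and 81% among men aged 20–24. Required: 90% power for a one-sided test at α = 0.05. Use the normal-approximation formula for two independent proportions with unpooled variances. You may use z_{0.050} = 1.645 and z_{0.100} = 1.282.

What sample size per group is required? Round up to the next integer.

n = (z_α + z_β)² · [p₁(1−p₁) + p₂(1−p₂)] / (p₁ − p₂)²
  = (1.645 + 1.282)² · (0.74·0.26 + 0.81·0.19) / (-0.07)²
  = (2.927)² · (0.1924 + 0.1539) / 0.0049
  = 8.5673 · 0.3463 / 0.0049
  = 605.48
Round up → n = 606 per group.

n = 606 per group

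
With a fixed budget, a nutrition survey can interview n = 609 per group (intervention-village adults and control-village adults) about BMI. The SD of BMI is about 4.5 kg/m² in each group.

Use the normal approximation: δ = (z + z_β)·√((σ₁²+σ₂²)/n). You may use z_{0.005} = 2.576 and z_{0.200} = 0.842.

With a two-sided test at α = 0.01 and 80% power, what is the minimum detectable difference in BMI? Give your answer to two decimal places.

Minimum detectable difference ≈ 0.88 kg/m²

δ = (z_{α/2} + z_β) · √((σ₁²+σ₂²)/n)
  = (2.576 + 0.842) · √(40.5/609)
  = 3.418 · √0.0665
  = 3.418 · 0.2579
  = 0.8814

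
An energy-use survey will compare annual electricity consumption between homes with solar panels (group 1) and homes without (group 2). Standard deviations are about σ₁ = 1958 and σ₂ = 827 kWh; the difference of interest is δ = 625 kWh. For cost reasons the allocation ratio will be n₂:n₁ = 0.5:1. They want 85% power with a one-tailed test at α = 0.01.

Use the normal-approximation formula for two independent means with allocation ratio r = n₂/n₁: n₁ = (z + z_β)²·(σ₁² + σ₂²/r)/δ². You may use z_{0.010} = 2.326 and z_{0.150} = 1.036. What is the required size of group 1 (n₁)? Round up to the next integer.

n₁ = 151

n₁ = (z_α + z_β)² · (σ₁² + σ₂²/r) / δ²
   = (2.326 + 1.036)² · (1958² + 827²/0.5) / 625²
   = 11.3030 · (3833764 + 1367858) / 390625
   = 11.3030 · 5201622 / 390625
   = 150.51
Round up → n₁ = 151; n₂ = r·n₁ = 0.5 × 151 = 76.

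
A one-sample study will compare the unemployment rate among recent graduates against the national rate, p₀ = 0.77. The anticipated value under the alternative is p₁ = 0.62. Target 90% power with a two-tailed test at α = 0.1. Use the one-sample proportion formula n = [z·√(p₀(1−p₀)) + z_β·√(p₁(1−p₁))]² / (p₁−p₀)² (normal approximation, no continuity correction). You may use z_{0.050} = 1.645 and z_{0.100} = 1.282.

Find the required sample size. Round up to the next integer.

n = 77

n = [z_{α/2}·√(p₀q₀) + z_β·√(p₁q₁)]² / (p₁ − p₀)²
  = [1.645·√(0.77·0.23) + 1.282·√(0.62·0.38)]² / (-0.15)²
  = [1.645·0.4208 + 1.282·0.4854]² / 0.0225
  = [1.3145]² / 0.0225
  = 76.80
Round up → n = 77.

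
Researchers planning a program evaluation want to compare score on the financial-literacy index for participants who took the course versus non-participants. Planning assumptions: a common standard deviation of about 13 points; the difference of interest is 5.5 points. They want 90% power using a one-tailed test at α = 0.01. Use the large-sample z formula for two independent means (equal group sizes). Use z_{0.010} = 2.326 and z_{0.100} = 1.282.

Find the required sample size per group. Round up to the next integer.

n = 146 per group

n = (z_α + z_β)² · (σ₁² + σ₂²) / δ²
  = (2.326 + 1.282)² · (2·13² = 338) / 5.5²
  = 13.0177 · 338 / 30.25
  = 145.45
Round up → n = 146 per group.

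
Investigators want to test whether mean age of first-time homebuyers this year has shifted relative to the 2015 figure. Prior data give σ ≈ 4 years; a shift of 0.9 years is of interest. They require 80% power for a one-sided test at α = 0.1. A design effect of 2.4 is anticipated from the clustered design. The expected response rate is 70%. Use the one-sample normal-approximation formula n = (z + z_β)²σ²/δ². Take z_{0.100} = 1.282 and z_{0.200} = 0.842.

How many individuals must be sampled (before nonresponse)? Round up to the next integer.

n = (z_α + z_β)² · σ² / δ²
  = (1.282 + 0.842)² · 4² / 0.9²
  = 4.5114 · 16 / 0.81
  = 89.11
Design effect: 2.4 × 89.11 = 213.87.
Adjust for 70% response: 213.87 / 0.70 = 305.53.
Round up → n = 306.

n = 306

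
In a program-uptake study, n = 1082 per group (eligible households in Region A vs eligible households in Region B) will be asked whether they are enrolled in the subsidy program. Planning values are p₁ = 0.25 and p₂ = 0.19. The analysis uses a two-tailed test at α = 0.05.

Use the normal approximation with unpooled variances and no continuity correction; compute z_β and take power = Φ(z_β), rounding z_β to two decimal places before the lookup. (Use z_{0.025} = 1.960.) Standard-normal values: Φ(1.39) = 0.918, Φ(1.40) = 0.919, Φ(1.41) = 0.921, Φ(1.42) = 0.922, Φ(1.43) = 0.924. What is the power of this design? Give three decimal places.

Power ≈ 0.922

z_β = |p₁−p₂|·√(n/[p₁q₁+p₂q₂]) − z_{α/2}
    = 0.06 · √(1082/0.3414) − 1.960
    = 0.06 · 56.2966 − 1.960
    = 3.3778 − 1.960 = 1.4178 → 1.42
Power = Φ(1.42) = 0.922.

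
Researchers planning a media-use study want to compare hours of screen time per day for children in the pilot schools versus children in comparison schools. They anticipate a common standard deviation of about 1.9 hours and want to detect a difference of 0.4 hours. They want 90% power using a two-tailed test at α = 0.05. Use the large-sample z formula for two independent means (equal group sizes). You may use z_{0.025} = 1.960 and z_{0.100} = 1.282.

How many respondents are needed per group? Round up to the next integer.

n = (z_{α/2} + z_β)² · (σ₁² + σ₂²) / δ²
  = (1.960 + 1.282)² · (2·1.9² = 7.22) / 0.4²
  = 10.5106 · 7.22 / 0.16
  = 474.29
Round up → n = 475 per group.

n = 475 per group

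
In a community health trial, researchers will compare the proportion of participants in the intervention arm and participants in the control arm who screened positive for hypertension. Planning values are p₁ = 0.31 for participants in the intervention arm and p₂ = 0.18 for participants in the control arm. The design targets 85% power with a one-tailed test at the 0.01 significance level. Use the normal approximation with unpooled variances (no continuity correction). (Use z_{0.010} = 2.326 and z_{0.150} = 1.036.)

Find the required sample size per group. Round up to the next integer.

n = (z_α + z_β)² · [p₁(1−p₁) + p₂(1−p₂)] / (p₁ − p₂)²
  = (2.326 + 1.036)² · (0.31·0.69 + 0.18·0.82) / (0.13)²
  = (3.362)² · (0.2139 + 0.1476) / 0.0169
  = 11.3030 · 0.3615 / 0.0169
  = 241.78
Round up → n = 242 per group.

n = 242 per group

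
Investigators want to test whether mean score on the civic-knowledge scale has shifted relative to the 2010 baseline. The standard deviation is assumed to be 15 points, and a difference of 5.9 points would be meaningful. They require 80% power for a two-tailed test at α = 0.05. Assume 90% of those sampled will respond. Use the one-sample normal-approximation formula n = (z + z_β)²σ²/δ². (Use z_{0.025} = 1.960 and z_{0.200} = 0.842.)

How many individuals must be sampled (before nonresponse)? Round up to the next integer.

n = 57

n = (z_{α/2} + z_β)² · σ² / δ²
  = (1.960 + 0.842)² · 15² / 5.9²
  = 7.8512 · 225 / 34.81
  = 50.75
Adjust for 90% response: 50.75 / 0.90 = 56.39.
Round up → n = 57.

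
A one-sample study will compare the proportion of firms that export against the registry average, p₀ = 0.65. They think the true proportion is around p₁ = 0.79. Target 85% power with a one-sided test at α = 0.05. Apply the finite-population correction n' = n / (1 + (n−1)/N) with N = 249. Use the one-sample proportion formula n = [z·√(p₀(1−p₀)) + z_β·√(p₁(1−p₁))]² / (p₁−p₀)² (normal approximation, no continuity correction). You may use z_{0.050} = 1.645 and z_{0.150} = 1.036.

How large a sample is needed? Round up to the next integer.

n = [z_α·√(p₀q₀) + z_β·√(p₁q₁)]² / (p₁ − p₀)²
  = [1.645·√(0.65·0.35) + 1.036·√(0.79·0.21)]² / (0.14)²
  = [1.645·0.4770 + 1.036·0.4073]² / 0.0196
  = [1.2066]² / 0.0196
  = 74.28
Finite-population correction (N = 249): 74.28 / (1 + (74.28 − 1)/249) = 57.39.
Round up → n = 58.

n = 58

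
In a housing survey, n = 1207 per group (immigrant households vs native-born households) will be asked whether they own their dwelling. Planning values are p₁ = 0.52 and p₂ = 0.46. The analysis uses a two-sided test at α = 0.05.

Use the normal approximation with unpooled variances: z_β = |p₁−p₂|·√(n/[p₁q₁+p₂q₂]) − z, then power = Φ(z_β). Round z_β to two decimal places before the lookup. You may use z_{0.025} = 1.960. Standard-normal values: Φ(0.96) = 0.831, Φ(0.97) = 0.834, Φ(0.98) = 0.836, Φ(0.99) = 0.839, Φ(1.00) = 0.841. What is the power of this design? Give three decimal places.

Power ≈ 0.839

z_β = |p₁−p₂|·√(n/[p₁q₁+p₂q₂]) − z_{α/2}
    = 0.06 · √(1207/0.4980) − 1.960
    = 0.06 · 49.2310 − 1.960
    = 2.9539 − 1.960 = 0.9939 → 0.99
Power = Φ(0.99) = 0.839.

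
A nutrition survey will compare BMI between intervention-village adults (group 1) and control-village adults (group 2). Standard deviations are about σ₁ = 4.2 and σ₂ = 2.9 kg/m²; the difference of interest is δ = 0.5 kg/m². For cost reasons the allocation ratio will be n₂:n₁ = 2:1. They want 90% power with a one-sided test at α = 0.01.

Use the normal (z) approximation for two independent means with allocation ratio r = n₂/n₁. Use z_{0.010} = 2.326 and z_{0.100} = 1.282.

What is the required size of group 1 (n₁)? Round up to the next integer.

n₁ = 1138

n₁ = (z_α + z_β)² · (σ₁² + σ₂²/r) / δ²
   = (2.326 + 1.282)² · (4.2² + 2.9²/2) / 0.5²
   = 13.0177 · (17.64 + 4.205) / 0.25
   = 13.0177 · 21.845 / 0.25
   = 1137.48
Round up → n₁ = 1138; n₂ = r·n₁ = 2 × 1138 = 2276.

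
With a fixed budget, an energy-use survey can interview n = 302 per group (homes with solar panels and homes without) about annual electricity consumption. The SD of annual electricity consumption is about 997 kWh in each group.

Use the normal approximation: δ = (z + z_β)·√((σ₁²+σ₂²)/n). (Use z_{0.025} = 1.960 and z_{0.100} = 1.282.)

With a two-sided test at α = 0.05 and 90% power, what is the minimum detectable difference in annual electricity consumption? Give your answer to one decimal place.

δ = (z_{α/2} + z_β) · √((σ₁²+σ₂²)/n)
  = (1.960 + 1.282) · √(1988018/302)
  = 3.242 · √6582.8
  = 3.242 · 81.1347
  = 263.0387

Minimum detectable difference ≈ 263.0 kWh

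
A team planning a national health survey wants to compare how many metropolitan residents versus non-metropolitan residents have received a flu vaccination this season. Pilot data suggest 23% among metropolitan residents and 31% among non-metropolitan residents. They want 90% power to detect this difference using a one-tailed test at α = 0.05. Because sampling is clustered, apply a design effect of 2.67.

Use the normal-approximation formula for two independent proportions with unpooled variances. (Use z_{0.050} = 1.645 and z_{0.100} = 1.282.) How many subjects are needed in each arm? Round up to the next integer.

n = 1398 per group

n = (z_α + z_β)² · [p₁(1−p₁) + p₂(1−p₂)] / (p₁ − p₂)²
  = (1.645 + 1.282)² · (0.23·0.77 + 0.31·0.69) / (-0.08)²
  = (2.927)² · (0.1771 + 0.2139) / 0.0064
  = 8.5673 · 0.3910 / 0.0064
  = 523.41
Design effect: 2.67 × 523.41 = 1397.51.
Round up → n = 1398 per group.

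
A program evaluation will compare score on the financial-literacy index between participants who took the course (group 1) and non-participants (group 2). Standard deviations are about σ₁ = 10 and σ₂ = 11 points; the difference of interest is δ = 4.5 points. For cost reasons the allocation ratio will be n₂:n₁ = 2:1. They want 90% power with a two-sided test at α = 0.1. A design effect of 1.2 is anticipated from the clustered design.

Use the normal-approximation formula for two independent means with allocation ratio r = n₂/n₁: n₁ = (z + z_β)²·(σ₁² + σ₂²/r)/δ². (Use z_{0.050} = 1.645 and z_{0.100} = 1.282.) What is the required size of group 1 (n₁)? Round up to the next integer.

n₁ = 82

n₁ = (z_{α/2} + z_β)² · (σ₁² + σ₂²/r) / δ²
   = (1.645 + 1.282)² · (10² + 11²/2) / 4.5²
   = 8.5673 · (100 + 60.5) / 20.25
   = 8.5673 · 160.5 / 20.25
   = 67.90
Design effect: 1.2 × 67.90 = 81.48.
Round up → n₁ = 82; n₂ = r·n₁ = 2 × 82 = 164.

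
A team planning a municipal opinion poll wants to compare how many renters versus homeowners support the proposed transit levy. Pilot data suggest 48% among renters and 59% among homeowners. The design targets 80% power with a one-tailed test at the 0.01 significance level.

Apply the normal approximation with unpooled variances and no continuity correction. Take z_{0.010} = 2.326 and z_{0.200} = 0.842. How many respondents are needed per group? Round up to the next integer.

n = 408 per group

n = (z_α + z_β)² · [p₁(1−p₁) + p₂(1−p₂)] / (p₁ − p₂)²
  = (2.326 + 0.842)² · (0.48·0.52 + 0.59·0.41) / (-0.11)²
  = (3.168)² · (0.2496 + 0.2419) / 0.0121
  = 10.0362 · 0.4915 / 0.0121
  = 407.67
Round up → n = 408 per group.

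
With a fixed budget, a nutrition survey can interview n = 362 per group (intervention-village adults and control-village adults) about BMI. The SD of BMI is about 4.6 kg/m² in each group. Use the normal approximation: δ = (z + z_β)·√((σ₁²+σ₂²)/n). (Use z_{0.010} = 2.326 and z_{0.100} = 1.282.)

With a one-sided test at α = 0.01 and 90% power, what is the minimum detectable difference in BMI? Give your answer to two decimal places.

δ = (z_α + z_β) · √((σ₁²+σ₂²)/n)
  = (2.326 + 1.282) · √(42.32/362)
  = 3.608 · √0.11691
  = 3.608 · 0.3419
  = 1.2336

Minimum detectable difference ≈ 1.23 kg/m²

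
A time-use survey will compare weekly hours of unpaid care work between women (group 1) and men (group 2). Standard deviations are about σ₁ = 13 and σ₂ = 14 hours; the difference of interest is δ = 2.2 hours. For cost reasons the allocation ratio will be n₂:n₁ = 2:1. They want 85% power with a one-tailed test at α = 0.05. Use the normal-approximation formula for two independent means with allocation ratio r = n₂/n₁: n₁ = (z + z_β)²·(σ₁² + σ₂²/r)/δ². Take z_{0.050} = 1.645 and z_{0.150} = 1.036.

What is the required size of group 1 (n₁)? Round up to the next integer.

n₁ = 397

n₁ = (z_α + z_β)² · (σ₁² + σ₂²/r) / δ²
   = (1.645 + 1.036)² · (13² + 14²/2) / 2.2²
   = 7.1878 · (169 + 98) / 4.84
   = 7.1878 · 267 / 4.84
   = 396.51
Round up → n₁ = 397; n₂ = r·n₁ = 2 × 397 = 794.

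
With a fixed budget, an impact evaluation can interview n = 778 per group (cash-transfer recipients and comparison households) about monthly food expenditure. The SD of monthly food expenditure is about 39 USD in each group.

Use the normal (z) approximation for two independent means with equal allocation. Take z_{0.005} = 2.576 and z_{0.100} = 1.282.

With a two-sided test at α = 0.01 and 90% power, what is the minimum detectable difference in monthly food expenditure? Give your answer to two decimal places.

Minimum detectable difference ≈ 7.63 USD

δ = (z_{α/2} + z_β) · √((σ₁²+σ₂²)/n)
  = (2.576 + 1.282) · √(3042/778)
  = 3.858 · √3.91
  = 3.858 · 1.9774
  = 7.6287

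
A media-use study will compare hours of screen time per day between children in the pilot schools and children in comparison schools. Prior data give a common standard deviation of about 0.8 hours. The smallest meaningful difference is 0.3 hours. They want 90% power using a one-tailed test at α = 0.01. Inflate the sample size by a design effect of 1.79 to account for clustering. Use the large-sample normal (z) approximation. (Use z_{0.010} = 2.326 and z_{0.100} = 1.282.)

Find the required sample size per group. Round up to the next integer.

n = 332 per group

n = (z_α + z_β)² · (σ₁² + σ₂²) / δ²
  = (2.326 + 1.282)² · (2·0.8² = 1.28) / 0.3²
  = 13.0177 · 1.28 / 0.09
  = 185.14
Design effect: 1.79 × 185.14 = 331.40.
Round up → n = 332 per group.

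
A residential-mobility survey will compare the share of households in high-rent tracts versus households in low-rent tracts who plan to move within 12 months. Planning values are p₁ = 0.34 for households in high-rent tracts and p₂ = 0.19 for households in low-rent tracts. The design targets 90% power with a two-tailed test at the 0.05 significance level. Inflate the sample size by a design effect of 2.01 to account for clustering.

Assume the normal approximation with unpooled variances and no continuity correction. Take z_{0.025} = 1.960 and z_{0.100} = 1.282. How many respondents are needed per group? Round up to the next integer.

n = (z_{α/2} + z_β)² · [p₁(1−p₁) + p₂(1−p₂)] / (p₁ − p₂)²
  = (1.960 + 1.282)² · (0.34·0.66 + 0.19·0.81) / (0.15)²
  = (3.242)² · (0.2244 + 0.1539) / 0.0225
  = 10.5106 · 0.3783 / 0.0225
  = 176.72
Design effect: 2.01 × 176.72 = 355.20.
Round up → n = 356 per group.

n = 356 per group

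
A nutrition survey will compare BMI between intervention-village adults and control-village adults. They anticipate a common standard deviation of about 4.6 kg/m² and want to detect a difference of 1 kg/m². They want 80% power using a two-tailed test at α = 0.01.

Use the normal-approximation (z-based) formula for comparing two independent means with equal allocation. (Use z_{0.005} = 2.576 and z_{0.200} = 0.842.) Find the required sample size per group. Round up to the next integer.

n = 495 per group

n = (z_{α/2} + z_β)² · (σ₁² + σ₂²) / δ²
  = (2.576 + 0.842)² · (2·4.6² = 42.32) / 1²
  = 11.6827 · 42.32 / 1
  = 494.41
Round up → n = 495 per group.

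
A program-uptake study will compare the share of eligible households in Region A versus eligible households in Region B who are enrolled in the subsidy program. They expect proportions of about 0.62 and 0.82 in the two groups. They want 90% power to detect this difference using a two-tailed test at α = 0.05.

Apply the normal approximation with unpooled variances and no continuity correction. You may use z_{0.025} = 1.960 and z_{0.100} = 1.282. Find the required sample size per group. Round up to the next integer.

n = (z_{α/2} + z_β)² · [p₁(1−p₁) + p₂(1−p₂)] / (p₁ − p₂)²
  = (1.960 + 1.282)² · (0.62·0.38 + 0.82·0.18) / (-0.20)²
  = (3.242)² · (0.2356 + 0.1476) / 0.0400
  = 10.5106 · 0.3832 / 0.0400
  = 100.69
Round up → n = 101 per group.

n = 101 per group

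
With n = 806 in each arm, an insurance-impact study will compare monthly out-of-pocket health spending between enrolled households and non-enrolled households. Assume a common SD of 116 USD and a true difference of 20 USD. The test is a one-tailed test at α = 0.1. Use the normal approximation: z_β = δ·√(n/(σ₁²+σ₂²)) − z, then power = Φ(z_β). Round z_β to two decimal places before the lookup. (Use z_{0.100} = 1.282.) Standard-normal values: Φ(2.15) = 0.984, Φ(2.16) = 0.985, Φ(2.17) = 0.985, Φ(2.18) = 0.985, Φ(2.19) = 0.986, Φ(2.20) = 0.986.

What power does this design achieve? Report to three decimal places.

z_β = δ·√(n/(σ₁²+σ₂²)) − z_α
    = 20 · √(806/26912) − 1.282
    = 20 · 0.17306 − 1.282
    = 3.4612 − 1.282 = 2.1792 → 2.18
Power = Φ(2.18) = 0.985.

Power ≈ 0.985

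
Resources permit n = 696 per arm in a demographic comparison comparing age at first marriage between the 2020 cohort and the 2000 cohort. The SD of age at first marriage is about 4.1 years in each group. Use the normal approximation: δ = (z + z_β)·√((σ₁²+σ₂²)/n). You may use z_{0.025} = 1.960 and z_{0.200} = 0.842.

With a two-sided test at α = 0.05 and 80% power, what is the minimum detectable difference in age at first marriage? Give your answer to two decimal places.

Minimum detectable difference ≈ 0.62 years

δ = (z_{α/2} + z_β) · √((σ₁²+σ₂²)/n)
  = (1.960 + 0.842) · √(33.62/696)
  = 2.802 · √0.0483
  = 2.802 · 0.2198
  = 0.6158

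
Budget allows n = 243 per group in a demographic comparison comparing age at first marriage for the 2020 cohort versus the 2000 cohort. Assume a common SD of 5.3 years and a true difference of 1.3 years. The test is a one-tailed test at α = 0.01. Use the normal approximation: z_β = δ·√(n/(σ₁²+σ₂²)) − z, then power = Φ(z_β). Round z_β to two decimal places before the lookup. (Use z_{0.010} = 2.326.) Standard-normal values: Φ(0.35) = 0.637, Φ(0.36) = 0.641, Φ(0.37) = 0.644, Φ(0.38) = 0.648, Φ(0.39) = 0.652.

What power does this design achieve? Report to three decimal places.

z_β = δ·√(n/(σ₁²+σ₂²)) − z_α
    = 1.3 · √(243/56.18) − 2.326
    = 1.3 · 2.07976 − 2.326
    = 2.7037 − 2.326 = 0.3777 → 0.38
Power = Φ(0.38) = 0.648.

Power ≈ 0.648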